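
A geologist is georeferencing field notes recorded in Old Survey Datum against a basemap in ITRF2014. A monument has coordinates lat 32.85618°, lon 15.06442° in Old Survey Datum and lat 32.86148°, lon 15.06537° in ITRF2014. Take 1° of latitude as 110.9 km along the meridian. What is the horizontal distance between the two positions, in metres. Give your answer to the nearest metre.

Δφ = 32.86148° − 32.85618° = +0.00530°; Δλ = 15.06537° − 15.06442° = +0.00095°.
ΔN = Δφ × 110900 = 587.8 m; ΔE = Δλ × 110900 × cos(32.85618°) = +0.00095 × 110900 × 0.840035 = 88.5 m.
Distance = √(ΔE² + ΔN²) = √(88.5² + 587.8²) = 594.4 m.

594 m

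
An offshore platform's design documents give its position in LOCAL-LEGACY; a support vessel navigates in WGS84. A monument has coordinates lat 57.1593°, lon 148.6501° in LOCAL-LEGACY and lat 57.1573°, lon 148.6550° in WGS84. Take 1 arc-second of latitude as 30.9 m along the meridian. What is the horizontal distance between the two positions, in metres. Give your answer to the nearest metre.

Δφ = 57.1573° − 57.1593° = -0.0020°; Δλ = 148.6550° − 148.6501° = +0.0049°.
1° of latitude = 3600 × 30.90 = 111240 m.
ΔN = Δφ × 111240 = -222.5 m; ΔE = Δλ × 111240 × cos(57.1593°) = +0.0049 × 111240 × 0.542305 = 295.6 m.
Distance = √(ΔE² + ΔN²) = √(295.6² + (-222.5)²) = 370.0 m.

370 m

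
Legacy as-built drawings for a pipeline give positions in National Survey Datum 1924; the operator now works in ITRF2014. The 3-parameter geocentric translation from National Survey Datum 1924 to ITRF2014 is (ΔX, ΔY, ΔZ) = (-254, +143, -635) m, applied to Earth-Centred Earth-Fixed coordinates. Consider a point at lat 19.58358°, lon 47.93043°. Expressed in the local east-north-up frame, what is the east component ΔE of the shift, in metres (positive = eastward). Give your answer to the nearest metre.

ΔE = 284 m

The local east axis at (φ, λ) is (−sin λ, cos λ, 0), so ΔE = −sin(47.93043°)·(-254) + cos(47.93043°)·143 = 284.37 m.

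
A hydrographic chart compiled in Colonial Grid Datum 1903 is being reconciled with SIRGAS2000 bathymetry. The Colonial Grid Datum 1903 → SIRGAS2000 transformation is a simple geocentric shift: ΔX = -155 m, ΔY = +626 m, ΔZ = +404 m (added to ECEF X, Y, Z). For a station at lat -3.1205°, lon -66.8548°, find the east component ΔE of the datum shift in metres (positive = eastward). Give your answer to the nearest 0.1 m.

At φ = -3.1205°, λ = -66.8548°: sin φ = -0.054436, cos φ = 0.998517, sin λ = -0.919512, cos λ = 0.393063.
ΔE = −sin λ·ΔX + cos λ·ΔY = −(-0.919512)·(-155) + (0.393063)·(626) = 103.53 m.

ΔE = 103.5 m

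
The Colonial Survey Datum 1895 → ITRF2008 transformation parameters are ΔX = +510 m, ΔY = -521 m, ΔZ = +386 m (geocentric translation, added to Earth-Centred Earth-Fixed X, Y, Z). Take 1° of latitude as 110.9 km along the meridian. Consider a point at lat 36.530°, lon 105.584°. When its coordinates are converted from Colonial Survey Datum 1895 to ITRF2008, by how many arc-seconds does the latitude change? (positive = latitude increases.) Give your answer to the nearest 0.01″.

Δφ = 22.41″

sin φ = 0.595244, cos φ = 0.803545, sin λ = 0.963238, cos λ = -0.268651.
North component: ΔN = −sin φ cos λ·ΔX − sin φ sin λ·ΔY + cos φ·ΔZ = −(0.595244)(-0.268651)(510) − (0.595244)(0.963238)(-521) + (0.803545)(386) = 690.45 m.
1° of latitude spans 110900 m, so Δφ = 690.45 / 110900 × 3600 = 22.413″.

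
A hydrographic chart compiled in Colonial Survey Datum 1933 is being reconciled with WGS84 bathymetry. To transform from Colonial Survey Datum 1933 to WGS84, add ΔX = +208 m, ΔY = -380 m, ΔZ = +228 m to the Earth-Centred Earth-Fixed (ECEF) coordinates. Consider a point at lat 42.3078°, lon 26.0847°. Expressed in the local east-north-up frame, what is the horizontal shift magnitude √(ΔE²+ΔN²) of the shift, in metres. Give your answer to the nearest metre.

460 m

The local east axis at (φ, λ) is (−sin λ, cos λ, 0), so ΔE = −sin(26.0847°)·208 + cos(26.0847°)·(-380) = -432.75 m.
The local north axis is (−sin φ cos λ, −sin φ sin λ, cos φ), giving ΔN = -125.747 + 112.468 + 168.615 = 155.34 m.
Horizontal magnitude = √(ΔE² + ΔN²) = √((-432.75)² + 155.34²) = 459.79 m.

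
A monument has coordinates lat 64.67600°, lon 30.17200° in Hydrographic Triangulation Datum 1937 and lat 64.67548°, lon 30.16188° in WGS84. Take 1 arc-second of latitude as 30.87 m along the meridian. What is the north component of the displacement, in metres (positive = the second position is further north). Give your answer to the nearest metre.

ΔN = -58 m

Δφ = 64.67548° − 64.67600° = -0.00052°; Δλ = 30.16188° − 30.17200° = -0.01012°.
1° of latitude = 3600 × 30.87 = 111132 m.
ΔN = Δφ × 111132 = -57.8 m; ΔE = Δλ × 111132 × cos(64.67600°) = -0.01012 × 111132 × 0.427737 = -481.1 m.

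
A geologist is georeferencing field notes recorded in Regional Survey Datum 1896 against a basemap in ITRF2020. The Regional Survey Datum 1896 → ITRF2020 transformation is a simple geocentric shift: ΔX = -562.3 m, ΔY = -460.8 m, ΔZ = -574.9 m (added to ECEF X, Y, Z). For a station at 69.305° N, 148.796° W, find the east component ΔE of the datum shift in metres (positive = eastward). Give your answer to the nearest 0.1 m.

At φ = 69.305°, λ = -148.796°: sin φ = 0.935475, cos φ = 0.353393, sin λ = -0.518087, cos λ = -0.855328.
ΔE = −sin λ·ΔX + cos λ·ΔY = −(-0.518087)·(-562.3) + (-0.855328)·(-460.8) = 102.82 m.

ΔE = 102.8 m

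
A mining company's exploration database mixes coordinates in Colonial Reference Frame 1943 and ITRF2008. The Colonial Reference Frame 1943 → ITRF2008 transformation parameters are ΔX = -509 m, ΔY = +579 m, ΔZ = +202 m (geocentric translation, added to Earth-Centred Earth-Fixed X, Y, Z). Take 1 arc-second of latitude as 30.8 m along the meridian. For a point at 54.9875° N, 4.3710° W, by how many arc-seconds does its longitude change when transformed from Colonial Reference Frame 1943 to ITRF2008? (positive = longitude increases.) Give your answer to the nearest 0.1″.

Δλ = 30.5″

sin φ = 0.819027, cos φ = 0.573755, sin λ = -0.076214, cos λ = 0.997091.
East component: ΔE = −sin λ·ΔX + cos λ·ΔY = −(-0.076214)(-509) + (0.997091)(579) = 538.52 m.
1° of latitude spans 3600 × 30.80 = 110880 m; at latitude φ, 1° of longitude spans that × cos φ = 63618.0 m, so Δλ = 538.52 / 63618.0 × 3600 = 30.474″.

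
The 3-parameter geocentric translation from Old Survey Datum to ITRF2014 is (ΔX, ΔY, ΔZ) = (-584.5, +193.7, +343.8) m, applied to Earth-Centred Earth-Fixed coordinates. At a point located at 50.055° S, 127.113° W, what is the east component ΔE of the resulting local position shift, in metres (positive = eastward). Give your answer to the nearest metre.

ΔE = -583 m

At φ = -50.055°, λ = -127.113°: sin φ = -0.766661, cos φ = 0.642052, sin λ = -0.797447, cos λ = -0.603389.
ΔE = −sin λ·ΔX + cos λ·ΔY = −(-0.797447)·(-584.5) + (-0.603389)·(193.7) = -582.98 m.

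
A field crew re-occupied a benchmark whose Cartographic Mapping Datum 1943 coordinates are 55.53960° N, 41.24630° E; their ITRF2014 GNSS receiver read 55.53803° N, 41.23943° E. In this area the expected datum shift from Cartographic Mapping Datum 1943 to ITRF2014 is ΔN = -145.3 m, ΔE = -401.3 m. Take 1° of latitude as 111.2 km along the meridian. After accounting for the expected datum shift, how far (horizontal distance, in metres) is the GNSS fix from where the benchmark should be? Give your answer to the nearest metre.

Observed coordinate differences: Δφ = -0.00157°, Δλ = -0.00687°.
Converting to metres (1° lat = 111200 m, cos φ = 0.565837): observed ΔN = -174.6 m, observed ΔE = -432.3 m.
Subtracting the expected shift leaves a residual of -174.6 − (-145.3) = -29.3 m north and -432.3 − (-401.3) = -31.0 m east.
Residual distance = √((-29.3)² + (-31.0)²) = 42.6 m.

43 m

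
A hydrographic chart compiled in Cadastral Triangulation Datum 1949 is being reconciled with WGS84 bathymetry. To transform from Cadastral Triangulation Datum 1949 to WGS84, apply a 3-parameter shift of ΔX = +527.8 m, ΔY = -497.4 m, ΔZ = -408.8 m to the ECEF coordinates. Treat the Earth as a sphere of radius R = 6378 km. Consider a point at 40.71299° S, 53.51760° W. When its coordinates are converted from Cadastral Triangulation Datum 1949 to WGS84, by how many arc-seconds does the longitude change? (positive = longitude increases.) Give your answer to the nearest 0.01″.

Δλ = 5.49″

sin φ = -0.652270, cos φ = 0.757986, sin λ = -0.804040, cos λ = 0.594576.
East component: ΔE = −sin λ·ΔX + cos λ·ΔY = −(-0.804040)(527.8) + (0.594576)(-497.4) = 128.63 m.
1° of latitude spans πR/180 = 111317 m; at latitude φ, 1° of longitude spans that × cos φ = 84376.9 m, so Δλ = 128.63 / 84376.9 × 3600 = 5.488″.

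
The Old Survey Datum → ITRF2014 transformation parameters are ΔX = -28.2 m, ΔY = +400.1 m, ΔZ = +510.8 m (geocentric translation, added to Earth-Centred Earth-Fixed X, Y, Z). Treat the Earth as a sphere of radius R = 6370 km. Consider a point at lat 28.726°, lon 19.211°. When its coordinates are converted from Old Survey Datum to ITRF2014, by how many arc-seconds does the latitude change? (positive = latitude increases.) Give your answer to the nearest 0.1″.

sin φ = 0.480621, cos φ = 0.876928, sin λ = 0.329048, cos λ = 0.944313.
North component: ΔN = −sin φ cos λ·ΔX − sin φ sin λ·ΔY + cos φ·ΔZ = −(0.480621)(0.944313)(-28.2) − (0.480621)(0.329048)(400.1) + (0.876928)(510.8) = 397.46 m.
1° of latitude spans πR/180 = 111177 m, so Δφ = 397.46 / 111177 × 3600 = 12.870″.

Δφ = 12.9″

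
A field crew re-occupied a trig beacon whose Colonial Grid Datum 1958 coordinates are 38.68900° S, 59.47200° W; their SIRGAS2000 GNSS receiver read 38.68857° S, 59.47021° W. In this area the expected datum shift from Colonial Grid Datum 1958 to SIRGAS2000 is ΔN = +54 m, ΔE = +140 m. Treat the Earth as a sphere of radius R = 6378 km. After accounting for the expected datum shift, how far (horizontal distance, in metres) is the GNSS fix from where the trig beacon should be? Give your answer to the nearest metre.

Observed coordinate differences: Δφ = +0.00043°, Δλ = +0.00179°.
Converting to metres (1° lat = 111317 m, cos φ = 0.780550): observed ΔN = 47.9 m, observed ΔE = 155.5 m.
Subtracting the expected shift leaves a residual of 47.9 − (54) = -6.1 m north and 155.5 − (140) = 15.5 m east.
Residual distance = √((-6.1)² + 15.5²) = 16.7 m.

17 m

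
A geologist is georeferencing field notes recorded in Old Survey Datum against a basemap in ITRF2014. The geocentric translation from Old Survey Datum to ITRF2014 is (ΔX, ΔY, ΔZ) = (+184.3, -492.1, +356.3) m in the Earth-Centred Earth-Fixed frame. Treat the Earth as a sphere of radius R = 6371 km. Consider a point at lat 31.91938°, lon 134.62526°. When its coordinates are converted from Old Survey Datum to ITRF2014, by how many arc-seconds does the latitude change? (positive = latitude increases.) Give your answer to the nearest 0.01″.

sin φ = 0.528725, cos φ = 0.848793, sin λ = 0.711716, cos λ = -0.702467.
North component: ΔN = −sin φ cos λ·ΔX − sin φ sin λ·ΔY + cos φ·ΔZ = −(0.528725)(-0.702467)(184.3) − (0.528725)(0.711716)(-492.1) + (0.848793)(356.3) = 556.05 m.
1° of latitude spans πR/180 = 111195 m, so Δφ = 556.05 / 111195 × 3600 = 18.003″.

Δφ = 18.00″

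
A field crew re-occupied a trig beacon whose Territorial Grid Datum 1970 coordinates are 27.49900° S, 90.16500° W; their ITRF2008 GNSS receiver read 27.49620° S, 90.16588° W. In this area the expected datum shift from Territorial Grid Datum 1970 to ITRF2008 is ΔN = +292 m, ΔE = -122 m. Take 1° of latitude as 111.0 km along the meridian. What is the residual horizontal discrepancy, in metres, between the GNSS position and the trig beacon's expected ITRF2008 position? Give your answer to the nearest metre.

Observed coordinate differences: Δφ = +0.00280°, Δλ = -0.00088°.
Converting to metres (1° lat = 111000 m, cos φ = 0.887019): observed ΔN = 310.8 m, observed ΔE = -86.6 m.
Subtracting the expected shift leaves a residual of 310.8 − (292) = 18.8 m north and -86.6 − (-122) = 35.4 m east.
Residual distance = √(18.8² + 35.4²) = 40.0 m.

40 m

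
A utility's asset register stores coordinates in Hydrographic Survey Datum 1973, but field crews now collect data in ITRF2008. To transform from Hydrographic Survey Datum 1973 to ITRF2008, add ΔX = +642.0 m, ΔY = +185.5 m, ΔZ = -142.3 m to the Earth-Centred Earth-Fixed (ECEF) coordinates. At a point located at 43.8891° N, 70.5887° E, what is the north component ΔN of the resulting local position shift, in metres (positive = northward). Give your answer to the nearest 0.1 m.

ΔN = -371.8 m

At φ = 43.8891°, λ = 70.5887°: sin φ = 0.693265, cos φ = 0.720683, sin λ = 0.943157, cos λ = 0.332347.
ΔN = −sin φ cos λ·ΔX − sin φ sin λ·ΔY + cos φ·ΔZ = −(0.693265)(0.332347)(642.0) − (0.693265)(0.943157)(185.5) + (0.720683)(-142.3) = -371.76 m.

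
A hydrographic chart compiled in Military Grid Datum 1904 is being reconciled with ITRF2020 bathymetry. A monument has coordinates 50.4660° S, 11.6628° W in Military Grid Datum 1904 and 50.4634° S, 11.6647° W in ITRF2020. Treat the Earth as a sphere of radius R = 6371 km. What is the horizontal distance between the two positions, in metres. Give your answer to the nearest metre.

319 m

Δφ = -50.4634° − -50.4660° = +0.0026°; Δλ = -11.6647° − -11.6628° = -0.0019°.
1° along a meridian = πR/180 = 111195 m.
ΔN = Δφ × 111195 = 289.1 m; ΔE = Δλ × 111195 × cos(-50.4660°) = -0.0019 × 111195 × 0.636536 = -134.5 m.
Distance = √(ΔE² + ΔN²) = √((-134.5)² + 289.1²) = 318.9 m.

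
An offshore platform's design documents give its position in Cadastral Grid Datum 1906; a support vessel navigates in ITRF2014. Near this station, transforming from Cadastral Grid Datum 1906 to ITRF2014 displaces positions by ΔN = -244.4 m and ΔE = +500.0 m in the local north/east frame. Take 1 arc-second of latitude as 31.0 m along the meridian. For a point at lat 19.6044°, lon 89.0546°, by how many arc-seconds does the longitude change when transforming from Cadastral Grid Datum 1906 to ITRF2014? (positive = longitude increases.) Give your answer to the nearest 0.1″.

At latitude 19.6044°, cos φ = 0.942032.
1″ of longitude at this latitude = 31.00 × cos φ = 29.2030 m, so Δλ = 500.0 / 29.2030 = 17.122″.

Δλ = 17.1″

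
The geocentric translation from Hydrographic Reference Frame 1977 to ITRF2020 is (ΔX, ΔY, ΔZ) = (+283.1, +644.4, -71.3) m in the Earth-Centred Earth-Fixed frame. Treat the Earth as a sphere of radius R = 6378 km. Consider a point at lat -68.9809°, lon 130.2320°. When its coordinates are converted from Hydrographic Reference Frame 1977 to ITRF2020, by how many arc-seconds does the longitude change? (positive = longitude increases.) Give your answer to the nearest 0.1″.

Δλ = -57.0″

sin φ = -0.933461, cos φ = 0.358679, sin λ = 0.763435, cos λ = -0.645884.
East component: ΔE = −sin λ·ΔX + cos λ·ΔY = −(0.763435)(283.1) + (-0.645884)(644.4) = -632.34 m.
1° of latitude spans πR/180 = 111317 m; at latitude φ, 1° of longitude spans that × cos φ = 39927.1 m, so Δλ = -632.34 / 39927.1 × 3600 = -57.014″.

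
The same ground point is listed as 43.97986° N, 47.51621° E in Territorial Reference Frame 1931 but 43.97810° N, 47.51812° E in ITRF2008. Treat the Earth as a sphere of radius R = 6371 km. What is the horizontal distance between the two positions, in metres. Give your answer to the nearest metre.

Δφ = 43.97810° − 43.97986° = -0.00176°; Δλ = 47.51812° − 47.51621° = +0.00191°.
1° along a meridian = πR/180 = 111195 m.
ΔN = Δφ × 111195 = -195.7 m; ΔE = Δλ × 111195 × cos(43.97986°) = +0.00191 × 111195 × 0.719584 = 152.8 m.
Distance = √(ΔE² + ΔN²) = √(152.8² + (-195.7)²) = 248.3 m.

248 m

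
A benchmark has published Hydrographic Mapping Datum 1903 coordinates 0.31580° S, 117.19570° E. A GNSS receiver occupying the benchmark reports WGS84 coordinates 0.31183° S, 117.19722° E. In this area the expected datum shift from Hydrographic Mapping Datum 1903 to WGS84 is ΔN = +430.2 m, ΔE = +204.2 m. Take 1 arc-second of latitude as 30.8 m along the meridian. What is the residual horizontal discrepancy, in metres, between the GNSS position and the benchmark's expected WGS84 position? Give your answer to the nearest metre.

Observed coordinate differences: Δφ = +0.00397°, Δλ = +0.00152°.
Converting to metres (1° lat = 110880 m, cos φ = 0.999985): observed ΔN = 440.2 m, observed ΔE = 168.5 m.
Subtracting the expected shift leaves a residual of 440.2 − (430.2) = 10.0 m north and 168.5 − (204.2) = -35.7 m east.
Residual distance = √(10.0² + (-35.7)²) = 37.0 m.

37 m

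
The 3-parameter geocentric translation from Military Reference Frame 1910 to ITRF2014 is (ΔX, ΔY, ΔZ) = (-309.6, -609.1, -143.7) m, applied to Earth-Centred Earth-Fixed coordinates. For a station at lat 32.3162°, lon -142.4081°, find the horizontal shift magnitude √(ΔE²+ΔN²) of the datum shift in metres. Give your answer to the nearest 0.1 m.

538.4 m

The local east axis at (φ, λ) is (−sin λ, cos λ, 0), so ΔE = −sin(-142.4081°)·(-309.6) + cos(-142.4081°)·(-609.1) = 293.77 m.
The local north axis is (−sin φ cos λ, −sin φ sin λ, cos φ), giving ΔN = -131.146 − 198.639 − 121.442 = -451.23 m.
Horizontal magnitude = √(ΔE² + ΔN²) = √(293.77² + (-451.23)²) = 538.43 m.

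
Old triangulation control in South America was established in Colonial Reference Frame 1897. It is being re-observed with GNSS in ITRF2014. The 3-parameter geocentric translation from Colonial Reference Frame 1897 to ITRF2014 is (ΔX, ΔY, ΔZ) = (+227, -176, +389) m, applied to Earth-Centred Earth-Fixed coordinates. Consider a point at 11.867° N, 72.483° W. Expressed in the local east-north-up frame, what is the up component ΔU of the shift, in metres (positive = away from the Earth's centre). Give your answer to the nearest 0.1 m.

At φ = 11.867°, λ = -72.483°: sin φ = 0.205641, cos φ = 0.978628, sin λ = -0.953628, cos λ = 0.300989.
ΔU = cos φ cos λ·ΔX + cos φ sin λ·ΔY + sin φ·ΔZ = (0.978628)(0.300989)(227) + (0.978628)(-0.953628)(-176) + (0.205641)(389) = 311.11 m.

ΔU = 311.1 m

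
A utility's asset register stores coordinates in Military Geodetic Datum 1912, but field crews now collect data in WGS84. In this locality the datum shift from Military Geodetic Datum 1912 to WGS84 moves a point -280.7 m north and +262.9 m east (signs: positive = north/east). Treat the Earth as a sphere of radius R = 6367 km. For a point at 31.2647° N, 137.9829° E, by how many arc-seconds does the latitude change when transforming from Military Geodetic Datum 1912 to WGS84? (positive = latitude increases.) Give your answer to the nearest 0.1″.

Δφ = -9.1″

On a sphere of radius R, 1 rad of latitude = R, so Δφ = ΔN / R = -280.7 / 6367000 = -4.4087e-05 rad = -9.094″.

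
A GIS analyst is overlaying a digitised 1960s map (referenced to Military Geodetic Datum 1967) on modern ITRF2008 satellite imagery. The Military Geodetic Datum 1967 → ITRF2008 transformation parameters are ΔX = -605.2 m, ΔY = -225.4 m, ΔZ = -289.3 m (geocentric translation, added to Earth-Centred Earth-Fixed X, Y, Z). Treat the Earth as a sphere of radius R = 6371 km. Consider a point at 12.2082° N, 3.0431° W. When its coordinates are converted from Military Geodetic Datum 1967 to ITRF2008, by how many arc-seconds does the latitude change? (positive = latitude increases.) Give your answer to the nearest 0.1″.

Δφ = -5.1″

sin φ = 0.211465, cos φ = 0.977386, sin λ = -0.053087, cos λ = 0.998590.
North component: ΔN = −sin φ cos λ·ΔX − sin φ sin λ·ΔY + cos φ·ΔZ = −(0.211465)(0.998590)(-605.2) − (0.211465)(-0.053087)(-225.4) + (0.977386)(-289.3) = -157.49 m.
1° of latitude spans πR/180 = 111195 m, so Δφ = -157.49 / 111195 × 3600 = -5.099″.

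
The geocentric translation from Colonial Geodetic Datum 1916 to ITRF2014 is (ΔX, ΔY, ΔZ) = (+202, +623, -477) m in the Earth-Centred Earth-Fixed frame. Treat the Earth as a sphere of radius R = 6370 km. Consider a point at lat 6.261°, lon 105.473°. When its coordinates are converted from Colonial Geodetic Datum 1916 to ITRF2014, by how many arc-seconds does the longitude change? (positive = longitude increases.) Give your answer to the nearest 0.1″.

Δλ = -11.8″

sin φ = 0.109058, cos φ = 0.994035, sin λ = 0.963756, cos λ = -0.266784.
East component: ΔE = −sin λ·ΔX + cos λ·ΔY = −(0.963756)(202) + (-0.266784)(623) = -360.89 m.
1° of latitude spans πR/180 = 111177 m; at latitude φ, 1° of longitude spans that × cos φ = 110514.3 m, so Δλ = -360.89 / 110514.3 × 3600 = -11.756″.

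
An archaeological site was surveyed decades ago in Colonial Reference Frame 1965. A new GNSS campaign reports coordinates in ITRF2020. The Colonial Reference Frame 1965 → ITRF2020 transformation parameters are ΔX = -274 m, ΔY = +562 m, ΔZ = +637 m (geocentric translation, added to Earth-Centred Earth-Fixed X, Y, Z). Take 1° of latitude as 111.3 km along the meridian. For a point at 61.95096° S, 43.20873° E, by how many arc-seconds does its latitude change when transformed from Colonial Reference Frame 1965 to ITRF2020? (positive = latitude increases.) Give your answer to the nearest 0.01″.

Δφ = 14.97″

sin φ = -0.882545, cos φ = 0.470227, sin λ = 0.684658, cos λ = 0.728864.
North component: ΔN = −sin φ cos λ·ΔX − sin φ sin λ·ΔY + cos φ·ΔZ = −(-0.882545)(0.728864)(-274) − (-0.882545)(0.684658)(562) + (0.470227)(637) = 462.87 m.
1° of latitude spans 111300 m, so Δφ = 462.87 / 111300 × 3600 = 14.971″.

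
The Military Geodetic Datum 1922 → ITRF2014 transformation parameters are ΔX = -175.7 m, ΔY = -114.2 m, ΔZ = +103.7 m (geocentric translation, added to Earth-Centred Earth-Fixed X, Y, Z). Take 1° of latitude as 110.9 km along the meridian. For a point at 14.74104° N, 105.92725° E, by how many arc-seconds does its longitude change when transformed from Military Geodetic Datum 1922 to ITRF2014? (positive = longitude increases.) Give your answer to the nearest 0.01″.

Δλ = 6.72″

sin φ = 0.254451, cos φ = 0.967086, sin λ = 0.961611, cos λ = -0.274417.
East component: ΔE = −sin λ·ΔX + cos λ·ΔY = −(0.961611)(-175.7) + (-0.274417)(-114.2) = 200.29 m.
1° of latitude spans 110900 m; at latitude φ, 1° of longitude spans that × cos φ = 107249.8 m, so Δλ = 200.29 / 107249.8 × 3600 = 6.723″.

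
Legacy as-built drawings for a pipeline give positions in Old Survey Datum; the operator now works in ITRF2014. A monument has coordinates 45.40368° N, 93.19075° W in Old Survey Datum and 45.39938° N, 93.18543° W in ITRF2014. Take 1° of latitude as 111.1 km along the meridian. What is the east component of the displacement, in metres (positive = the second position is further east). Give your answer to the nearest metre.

Δφ = 45.39938° − 45.40368° = -0.00430°; Δλ = -93.18543° − -93.19075° = +0.00532°.
ΔN = Δφ × 111100 = -477.7 m; ΔE = Δλ × 111100 × cos(45.40368°) = +0.00532 × 111100 × 0.702107 = 415.0 m.

ΔE = 415 m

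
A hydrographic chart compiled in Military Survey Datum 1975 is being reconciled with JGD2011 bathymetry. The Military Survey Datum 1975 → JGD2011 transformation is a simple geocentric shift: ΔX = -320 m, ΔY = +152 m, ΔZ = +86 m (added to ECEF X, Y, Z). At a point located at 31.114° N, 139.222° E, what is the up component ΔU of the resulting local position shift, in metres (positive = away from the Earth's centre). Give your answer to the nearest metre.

ΔU = 337 m

At φ = 31.114°, λ = 139.222°: sin φ = 0.516743, cos φ = 0.856141, sin λ = 0.653130, cos λ = -0.757246.
ΔU = cos φ cos λ·ΔX + cos φ sin λ·ΔY + sin φ·ΔZ = (0.856141)(-0.757246)(-320) + (0.856141)(0.653130)(152) + (0.516743)(86) = 336.89 m.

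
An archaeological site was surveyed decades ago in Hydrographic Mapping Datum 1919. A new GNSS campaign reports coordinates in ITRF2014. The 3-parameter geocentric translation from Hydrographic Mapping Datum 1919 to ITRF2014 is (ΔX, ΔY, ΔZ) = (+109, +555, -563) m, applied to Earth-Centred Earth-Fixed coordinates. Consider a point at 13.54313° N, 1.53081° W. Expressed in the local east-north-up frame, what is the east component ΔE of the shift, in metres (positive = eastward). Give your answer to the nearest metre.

ΔE = 558 m

At φ = 13.54313°, λ = -1.53081°: sin φ = 0.234177, cos φ = 0.972194, sin λ = -0.026714, cos λ = 0.999643.
ΔE = −sin λ·ΔX + cos λ·ΔY = −(-0.026714)·(109) + (0.999643)·(555) = 557.71 m.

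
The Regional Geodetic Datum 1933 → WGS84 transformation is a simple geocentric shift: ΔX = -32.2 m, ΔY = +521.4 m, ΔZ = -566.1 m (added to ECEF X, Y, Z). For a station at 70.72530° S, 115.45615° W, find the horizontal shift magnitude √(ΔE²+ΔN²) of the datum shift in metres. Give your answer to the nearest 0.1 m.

At φ = -70.72530°, λ = -115.45615°: sin φ = -0.943947, cos φ = 0.330098, sin λ = -0.902915, cos λ = -0.429820.
ΔE = −sin λ·ΔX + cos λ·ΔY = −(-0.902915)·(-32.2) + (-0.429820)·(521.4) = -253.18 m.
ΔN = −sin φ cos λ·ΔX − sin φ sin λ·ΔY + cos φ·ΔZ = −(-0.943947)(-0.429820)(-32.2) − (-0.943947)(-0.902915)(521.4) + (0.330098)(-566.1) = -618.19 m.
Horizontal magnitude = √(ΔE² + ΔN²) = √((-253.18)² + (-618.19)²) = 668.03 m.

668.0 m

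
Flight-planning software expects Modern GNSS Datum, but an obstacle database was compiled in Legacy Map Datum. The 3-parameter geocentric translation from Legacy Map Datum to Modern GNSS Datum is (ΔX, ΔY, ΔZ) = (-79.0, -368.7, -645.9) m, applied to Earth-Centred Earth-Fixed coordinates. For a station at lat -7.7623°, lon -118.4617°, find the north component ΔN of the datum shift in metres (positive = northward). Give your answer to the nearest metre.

At φ = -7.7623°, λ = -118.4617°: sin φ = -0.135064, cos φ = 0.990837, sin λ = -0.879136, cos λ = -0.476571.
ΔN = −sin φ cos λ·ΔX − sin φ sin λ·ΔY + cos φ·ΔZ = −(-0.135064)(-0.476571)(-79.0) − (-0.135064)(-0.879136)(-368.7) + (0.990837)(-645.9) = -591.12 m.

ΔN = -591 m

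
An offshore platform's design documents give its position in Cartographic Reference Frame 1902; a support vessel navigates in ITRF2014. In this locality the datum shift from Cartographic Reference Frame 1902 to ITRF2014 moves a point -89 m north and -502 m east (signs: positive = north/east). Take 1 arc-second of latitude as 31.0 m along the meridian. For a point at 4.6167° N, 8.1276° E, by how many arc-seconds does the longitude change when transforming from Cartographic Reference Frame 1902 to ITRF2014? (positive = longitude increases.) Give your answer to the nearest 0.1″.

Δλ = -16.2″

At latitude 4.6167°, cos φ = 0.996755.
1″ of longitude at this latitude = 31.00 × cos φ = 30.8994 m, so Δλ = -502.0 / 30.8994 = -16.246″.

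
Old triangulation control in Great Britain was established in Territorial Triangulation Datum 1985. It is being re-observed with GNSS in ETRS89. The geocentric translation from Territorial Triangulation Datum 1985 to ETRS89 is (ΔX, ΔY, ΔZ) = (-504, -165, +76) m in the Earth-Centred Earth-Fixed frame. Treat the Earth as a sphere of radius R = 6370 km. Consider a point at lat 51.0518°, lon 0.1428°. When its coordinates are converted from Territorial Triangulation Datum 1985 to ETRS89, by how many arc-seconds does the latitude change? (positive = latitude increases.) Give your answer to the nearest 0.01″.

sin φ = 0.777715, cos φ = 0.628618, sin λ = 0.002492, cos λ = 0.999997.
North component: ΔN = −sin φ cos λ·ΔX − sin φ sin λ·ΔY + cos φ·ΔZ = −(0.777715)(0.999997)(-504) − (0.777715)(0.002492)(-165) + (0.628618)(76) = 440.06 m.
1° of latitude spans πR/180 = 111177 m, so Δφ = 440.06 / 111177 × 3600 = 14.249″.

Δφ = 14.25″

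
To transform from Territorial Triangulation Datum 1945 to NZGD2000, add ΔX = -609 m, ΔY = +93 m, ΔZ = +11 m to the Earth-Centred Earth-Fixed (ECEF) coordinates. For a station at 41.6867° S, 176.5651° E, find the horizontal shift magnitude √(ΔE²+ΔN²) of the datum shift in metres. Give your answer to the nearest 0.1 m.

The local east axis at (φ, λ) is (−sin λ, cos λ, 0), so ΔE = −sin(176.5651°)·(-609) + cos(176.5651°)·93 = -56.35 m.
The local north axis is (−sin φ cos λ, −sin φ sin λ, cos φ), giving ΔN = 404.292 + 3.706 + 8.215 = 416.21 m.
Horizontal magnitude = √(ΔE² + ΔN²) = √((-56.35)² + 416.21²) = 420.01 m.

420.0 m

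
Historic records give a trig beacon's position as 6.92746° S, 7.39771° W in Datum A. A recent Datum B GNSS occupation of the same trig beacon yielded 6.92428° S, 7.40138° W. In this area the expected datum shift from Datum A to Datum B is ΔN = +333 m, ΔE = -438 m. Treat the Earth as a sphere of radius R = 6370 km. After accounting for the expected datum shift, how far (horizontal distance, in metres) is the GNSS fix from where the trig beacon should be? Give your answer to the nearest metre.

39 m

Observed coordinate differences: Δφ = +0.00318°, Δλ = -0.00367°.
Converting to metres (1° lat = 111177 m, cos φ = 0.992700): observed ΔN = 353.5 m, observed ΔE = -405.0 m.
Subtracting the expected shift leaves a residual of 353.5 − (333) = 20.5 m north and -405.0 − (-438) = 33.0 m east.
Residual distance = √(20.5² + 33.0²) = 38.8 m.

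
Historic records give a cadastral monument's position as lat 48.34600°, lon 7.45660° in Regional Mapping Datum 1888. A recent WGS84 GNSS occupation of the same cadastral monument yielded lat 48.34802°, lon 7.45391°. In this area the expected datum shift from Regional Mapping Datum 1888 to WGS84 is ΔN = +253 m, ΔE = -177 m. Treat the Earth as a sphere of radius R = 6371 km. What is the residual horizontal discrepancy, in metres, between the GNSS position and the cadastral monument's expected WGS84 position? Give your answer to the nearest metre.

Observed coordinate differences: Δφ = +0.00202°, Δλ = -0.00269°.
Converting to metres (1° lat = 111195 m, cos φ = 0.664631): observed ΔN = 224.6 m, observed ΔE = -198.8 m.
Subtracting the expected shift leaves a residual of 224.6 − (253) = -28.4 m north and -198.8 − (-177) = -21.8 m east.
Residual distance = √((-28.4)² + (-21.8)²) = 35.8 m.

36 m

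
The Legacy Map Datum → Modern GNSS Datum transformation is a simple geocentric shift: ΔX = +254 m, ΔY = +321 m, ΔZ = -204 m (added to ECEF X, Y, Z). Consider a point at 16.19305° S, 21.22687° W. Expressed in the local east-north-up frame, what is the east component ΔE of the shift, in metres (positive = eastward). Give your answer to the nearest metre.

At φ = -16.19305°, λ = -21.22687°: sin φ = -0.278875, cos φ = 0.960328, sin λ = -0.362062, cos λ = 0.932154.
ΔE = −sin λ·ΔX + cos λ·ΔY = −(-0.362062)·(254) + (0.932154)·(321) = 391.19 m.

ΔE = 391 m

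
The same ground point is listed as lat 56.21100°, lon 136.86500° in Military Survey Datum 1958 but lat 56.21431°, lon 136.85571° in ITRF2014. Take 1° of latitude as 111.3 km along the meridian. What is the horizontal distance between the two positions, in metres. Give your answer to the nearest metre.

683 m

Δφ = 56.21431° − 56.21100° = +0.00331°; Δλ = 136.85571° − 136.86500° = -0.00929°.
ΔN = Δφ × 111300 = 368.4 m; ΔE = Δλ × 111300 × cos(56.21100°) = -0.00929 × 111300 × 0.556136 = -575.0 m.
Distance = √(ΔE² + ΔN²) = √((-575.0)² + 368.4²) = 682.9 m.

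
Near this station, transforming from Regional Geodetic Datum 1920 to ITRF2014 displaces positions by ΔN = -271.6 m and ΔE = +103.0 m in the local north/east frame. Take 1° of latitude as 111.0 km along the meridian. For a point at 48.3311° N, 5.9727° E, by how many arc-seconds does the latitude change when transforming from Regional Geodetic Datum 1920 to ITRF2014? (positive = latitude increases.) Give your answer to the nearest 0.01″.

1° of latitude = 111.0 km, so Δφ = -271.6 / 111000 = -0.0024468° = -8.809″.

Δφ = -8.81″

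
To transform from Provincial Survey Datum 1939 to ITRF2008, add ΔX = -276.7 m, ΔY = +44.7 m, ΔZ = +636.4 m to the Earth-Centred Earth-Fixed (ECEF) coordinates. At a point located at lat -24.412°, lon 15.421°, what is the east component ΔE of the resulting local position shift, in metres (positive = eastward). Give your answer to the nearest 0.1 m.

ΔE = 116.7 m

The local east axis at (φ, λ) is (−sin λ, cos λ, 0), so ΔE = −sin(15.421°)·(-276.7) + cos(15.421°)·44.7 = 116.67 m.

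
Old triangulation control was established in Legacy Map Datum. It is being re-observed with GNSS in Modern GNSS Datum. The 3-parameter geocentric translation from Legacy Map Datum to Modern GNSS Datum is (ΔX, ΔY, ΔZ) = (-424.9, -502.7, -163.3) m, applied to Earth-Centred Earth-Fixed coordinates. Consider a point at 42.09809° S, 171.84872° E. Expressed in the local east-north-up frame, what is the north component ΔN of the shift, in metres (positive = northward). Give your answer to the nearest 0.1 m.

At φ = -42.09809°, λ = 171.84872°: sin φ = -0.670402, cos φ = 0.741998, sin λ = 0.141787, cos λ = -0.989897.
ΔN = −sin φ cos λ·ΔX − sin φ sin λ·ΔY + cos φ·ΔZ = −(-0.670402)(-0.989897)(-424.9) − (-0.670402)(0.141787)(-502.7) + (0.741998)(-163.3) = 113.02 m.

ΔN = 113.0 m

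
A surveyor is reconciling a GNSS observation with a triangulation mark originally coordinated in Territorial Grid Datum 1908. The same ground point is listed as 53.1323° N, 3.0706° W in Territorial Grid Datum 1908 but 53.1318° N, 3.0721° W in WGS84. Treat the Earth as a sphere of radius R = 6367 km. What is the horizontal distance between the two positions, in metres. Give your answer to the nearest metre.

114 m

Δφ = 53.1318° − 53.1323° = -0.0005°; Δλ = -3.0721° − -3.0706° = -0.0015°.
1° along a meridian = πR/180 = 111125 m.
ΔN = Δφ × 111125 = -55.6 m; ΔE = Δλ × 111125 × cos(53.1323°) = -0.0015 × 111125 × 0.599969 = -100.0 m.
Distance = √(ΔE² + ΔN²) = √((-100.0)² + (-55.6)²) = 114.4 m.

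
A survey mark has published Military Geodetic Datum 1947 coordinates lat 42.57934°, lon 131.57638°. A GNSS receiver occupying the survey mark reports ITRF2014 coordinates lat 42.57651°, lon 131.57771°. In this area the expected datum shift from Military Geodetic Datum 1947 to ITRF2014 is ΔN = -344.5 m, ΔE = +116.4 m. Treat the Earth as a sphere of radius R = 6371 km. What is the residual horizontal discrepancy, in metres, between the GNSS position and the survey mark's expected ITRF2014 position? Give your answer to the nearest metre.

31 m

Observed coordinate differences: Δφ = -0.00283°, Δλ = +0.00133°.
Converting to metres (1° lat = 111195 m, cos φ = 0.736341): observed ΔN = -314.7 m, observed ΔE = 108.9 m.
Subtracting the expected shift leaves a residual of -314.7 − (-344.5) = 29.8 m north and 108.9 − (116.4) = -7.5 m east.
Residual distance = √(29.8² + (-7.5)²) = 30.7 m.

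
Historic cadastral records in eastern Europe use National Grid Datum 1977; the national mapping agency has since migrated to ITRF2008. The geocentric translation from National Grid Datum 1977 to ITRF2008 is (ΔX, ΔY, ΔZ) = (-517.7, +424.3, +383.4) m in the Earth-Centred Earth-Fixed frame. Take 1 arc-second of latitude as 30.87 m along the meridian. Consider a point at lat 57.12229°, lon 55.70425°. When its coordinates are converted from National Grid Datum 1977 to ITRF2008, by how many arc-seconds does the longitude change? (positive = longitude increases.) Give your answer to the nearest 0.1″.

sin φ = 0.839831, cos φ = 0.542848, sin λ = 0.826140, cos λ = 0.563465.
East component: ΔE = −sin λ·ΔX + cos λ·ΔY = −(0.826140)(-517.7) + (0.563465)(424.3) = 666.77 m.
1° of latitude spans 3600 × 30.87 = 111132 m; at latitude φ, 1° of longitude spans that × cos φ = 60327.8 m, so Δλ = 666.77 / 60327.8 × 3600 = 39.789″.

Δλ = 39.8″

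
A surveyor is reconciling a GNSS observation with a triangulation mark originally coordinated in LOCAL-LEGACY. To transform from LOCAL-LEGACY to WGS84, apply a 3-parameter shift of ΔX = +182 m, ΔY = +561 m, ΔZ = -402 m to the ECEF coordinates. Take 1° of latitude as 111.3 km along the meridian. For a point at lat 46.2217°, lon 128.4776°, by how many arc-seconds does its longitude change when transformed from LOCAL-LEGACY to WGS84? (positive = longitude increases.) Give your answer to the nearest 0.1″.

sin φ = 0.722022, cos φ = 0.691870, sin λ = 0.782851, cos λ = -0.622209.
East component: ΔE = −sin λ·ΔX + cos λ·ΔY = −(0.782851)(182) + (-0.622209)(561) = -491.54 m.
1° of latitude spans 111300 m; at latitude φ, 1° of longitude spans that × cos φ = 77005.1 m, so Δλ = -491.54 / 77005.1 × 3600 = -22.979″.

Δλ = -23.0″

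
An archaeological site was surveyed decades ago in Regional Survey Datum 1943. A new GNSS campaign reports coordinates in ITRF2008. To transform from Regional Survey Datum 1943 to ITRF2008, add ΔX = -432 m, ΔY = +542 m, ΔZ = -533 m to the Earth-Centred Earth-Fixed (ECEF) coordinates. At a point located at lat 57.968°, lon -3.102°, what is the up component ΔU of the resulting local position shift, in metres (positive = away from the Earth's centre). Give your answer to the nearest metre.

At φ = 57.968°, λ = -3.102°: sin φ = 0.847752, cos φ = 0.530393, sin λ = -0.054114, cos λ = 0.998535.
ΔU = cos φ cos λ·ΔX + cos φ sin λ·ΔY + sin φ·ΔZ = (0.530393)(0.998535)(-432) + (0.530393)(-0.054114)(542) + (0.847752)(-533) = -696.20 m.

ΔU = -696 m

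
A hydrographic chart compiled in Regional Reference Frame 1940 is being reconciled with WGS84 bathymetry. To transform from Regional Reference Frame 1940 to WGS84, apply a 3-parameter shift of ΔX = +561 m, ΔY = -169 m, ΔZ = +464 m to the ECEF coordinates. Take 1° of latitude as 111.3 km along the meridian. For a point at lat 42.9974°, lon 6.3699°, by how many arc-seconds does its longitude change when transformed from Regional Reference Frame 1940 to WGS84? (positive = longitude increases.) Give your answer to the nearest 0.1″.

sin φ = 0.681965, cos φ = 0.731385, sin λ = 0.110947, cos λ = 0.993826.
East component: ΔE = −sin λ·ΔX + cos λ·ΔY = −(0.110947)(561) + (0.993826)(-169) = -230.20 m.
1° of latitude spans 111300 m; at latitude φ, 1° of longitude spans that × cos φ = 81403.1 m, so Δλ = -230.20 / 81403.1 × 3600 = -10.180″.

Δλ = -10.2″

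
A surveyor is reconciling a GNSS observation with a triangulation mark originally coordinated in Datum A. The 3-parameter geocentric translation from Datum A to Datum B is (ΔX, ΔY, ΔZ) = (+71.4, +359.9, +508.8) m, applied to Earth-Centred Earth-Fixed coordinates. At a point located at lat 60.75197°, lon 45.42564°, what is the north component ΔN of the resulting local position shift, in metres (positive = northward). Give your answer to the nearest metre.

ΔN = -19 m

At φ = 60.75197°, λ = 45.42564°: sin φ = 0.872513, cos φ = 0.488591, sin λ = 0.712340, cos λ = 0.701834.
ΔN = −sin φ cos λ·ΔX − sin φ sin λ·ΔY + cos φ·ΔZ = −(0.872513)(0.701834)(71.4) − (0.872513)(0.712340)(359.9) + (0.488591)(508.8) = -18.81 m.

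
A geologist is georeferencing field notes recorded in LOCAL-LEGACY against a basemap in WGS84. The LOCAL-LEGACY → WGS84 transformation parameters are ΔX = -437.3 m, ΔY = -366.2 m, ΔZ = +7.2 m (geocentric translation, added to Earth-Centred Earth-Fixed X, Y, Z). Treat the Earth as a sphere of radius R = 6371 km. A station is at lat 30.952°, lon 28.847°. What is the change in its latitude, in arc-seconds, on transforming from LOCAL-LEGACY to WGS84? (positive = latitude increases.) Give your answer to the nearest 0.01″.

sin φ = 0.514320, cos φ = 0.857598, sin λ = 0.482472, cos λ = 0.875911.
North component: ΔN = −sin φ cos λ·ΔX − sin φ sin λ·ΔY + cos φ·ΔZ = −(0.514320)(0.875911)(-437.3) − (0.514320)(0.482472)(-366.2) + (0.857598)(7.2) = 294.05 m.
1° of latitude spans πR/180 = 111195 m, so Δφ = 294.05 / 111195 × 3600 = 9.520″.

Δφ = 9.52″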